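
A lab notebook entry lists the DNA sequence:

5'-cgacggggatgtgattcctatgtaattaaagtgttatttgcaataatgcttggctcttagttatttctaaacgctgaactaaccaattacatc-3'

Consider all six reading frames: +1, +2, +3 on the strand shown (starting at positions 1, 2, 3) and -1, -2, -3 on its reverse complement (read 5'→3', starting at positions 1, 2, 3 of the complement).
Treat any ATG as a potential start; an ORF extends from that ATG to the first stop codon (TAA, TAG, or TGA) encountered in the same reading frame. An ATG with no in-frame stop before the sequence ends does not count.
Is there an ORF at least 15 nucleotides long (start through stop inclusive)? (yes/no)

Reverse complement (5'→3'): GATGTAATTGGTTAGTTCAGCGTTTAGAAATAACTAAGAGCCAAGCATTATTGCAAATAACACTTTAATTACATAGGAATCACATCCCCGTCG
Frame +1: CGA CGG GGA TGT GAT TCC TAT GTA ATT AAA GTG TTA TTT GCA ATA ATG CTT GGC TCT TAG TTA TTT CTA AAC GCT GAA CTA ACC AAT TAC ATC — ATG at 46, stop TAG at 58 → 15 nt.
Frame +2: GAC GGG GAT GTG ATT CCT ATG TAA TTA AAG TGT TAT TTG CAA TAA TGC TTG GCT CTT AGT TAT TTC TAA ACG CTG AAC TAA CCA ATT ACA — ATG at 20, stop TAA at 23 → 6 nt.
Frame +3: ACG GGG ATG TGA TTC CTA TGT AAT TAA AGT GTT ATT TGC AAT AAT GCT TGG CTC TTA GTT ATT TCT AAA CGC TGA ACT AAC CAA TTA CAT — ATG at 9, stop TGA at 12 → 6 nt.
Frame -1: GAT GTA ATT GGT TAG TTC AGC GTT TAG AAA TAA CTA AGA GCC AAG CAT TAT TGC AAA TAA CAC TTT AAT TAC ATA GGA ATC ACA TCC CCG TCG — no ATG→stop ORF.
Frame -2: ATG TAA TTG GTT AGT TCA GCG TTT AGA AAT AAC TAA GAG CCA AGC ATT ATT GCA AAT AAC ACT TTA ATT ACA TAG GAA TCA CAT CCC CGT — ATG at 2, stop TAA at 5 → 6 nt.
Frame -3: TGT AAT TGG TTA GTT CAG CGT TTA GAA ATA ACT AAG AGC CAA GCA TTA TTG CAA ATA ACA CTT TAA TTA CAT AGG AAT CAC ATC CCC GTC — no ATG→stop ORF.
Frame +1 has an ORF of 15 nucleotides (positions 46–60) ≥ 15, so yes.

yes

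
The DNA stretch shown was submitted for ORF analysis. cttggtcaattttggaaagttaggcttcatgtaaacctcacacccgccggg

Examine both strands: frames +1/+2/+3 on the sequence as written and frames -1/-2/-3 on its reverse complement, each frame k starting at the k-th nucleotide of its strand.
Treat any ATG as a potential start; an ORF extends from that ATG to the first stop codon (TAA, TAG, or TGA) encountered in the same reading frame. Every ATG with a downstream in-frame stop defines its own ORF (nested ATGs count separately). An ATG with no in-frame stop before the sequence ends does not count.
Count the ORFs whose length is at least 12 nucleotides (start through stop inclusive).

0

Reverse complement (5'→3'): CCCGGCGGGTGTGAGGTTTACATGAAGCCTAACTTTCCAAAATTGACCAAG
Frame +1: CTT GGT CAA TTT TGG AAA GTT AGG CTT CAT GTA AAC CTC ACA CCC GCC GGG — no ATG→stop ORF.
Frame +2: TTG GTC AAT TTT GGA AAG TTA GGC TTC ATG TAA ACC TCA CAC CCG CCG — ATG at 29, stop TAA at 32 → 6 nt.
Frame +3: TGG TCA ATT TTG GAA AGT TAG GCT TCA TGT AAA CCT CAC ACC CGC CGG — no ATG→stop ORF.
Frame -1: CCC GGC GGG TGT GAG GTT TAC ATG AAG CCT AAC TTT CCA AAA TTG ACC AAG — no ATG→stop ORF.
Frame -2: CCG GCG GGT GTG AGG TTT ACA TGA AGC CTA ACT TTC CAA AAT TGA CCA — no ATG→stop ORF.
Frame -3: CGG CGG GTG TGA GGT TTA CAT GAA GCC TAA CTT TCC AAA ATT GAC CAA — no ATG→stop ORF.
No ORF reaches 12 nucleotides. Count = 0.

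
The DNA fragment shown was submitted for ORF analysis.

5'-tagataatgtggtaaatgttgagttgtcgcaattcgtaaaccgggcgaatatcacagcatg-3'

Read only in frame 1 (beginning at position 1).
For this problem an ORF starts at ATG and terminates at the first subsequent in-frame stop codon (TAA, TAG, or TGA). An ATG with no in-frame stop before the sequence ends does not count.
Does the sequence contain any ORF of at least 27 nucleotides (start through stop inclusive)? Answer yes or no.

no

Frame 1: TAG ATA ATG TGG TAA ATG TTG AGT TGT CGC AAT TCG TAA ACC GGG CGA ATA TCA CAG CAT — ATG at 7, stop TAA at 13 → 9 nt; ATG at 16, stop TAA at 37 → 24 nt.
Largest ORF found is 24 nucleotides < 27, so no.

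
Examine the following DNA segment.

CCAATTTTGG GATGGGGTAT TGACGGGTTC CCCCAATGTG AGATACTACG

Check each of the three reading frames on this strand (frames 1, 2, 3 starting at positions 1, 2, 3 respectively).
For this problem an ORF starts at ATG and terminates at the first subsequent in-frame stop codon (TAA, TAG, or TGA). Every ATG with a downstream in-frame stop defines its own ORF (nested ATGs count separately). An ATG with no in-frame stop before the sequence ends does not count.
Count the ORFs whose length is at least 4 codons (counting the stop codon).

1

Frame 1: CCA ATT TTG GGA TGG GGT ATT GAC GGG TTC CCC CAA TGT GAG ATA CTA — no ATG→stop ORF.
Frame 2: CAA TTT TGG GAT GGG GTA TTG ACG GGT TCC CCC AAT GTG AGA TAC TAC — no ATG→stop ORF.
Frame 3: AAT TTT GGG ATG GGG TAT TGA CGG GTT CCC CCA ATG TGA GAT ACT ACG — ATG at 12, stop TGA at 21 → 12 nt; ATG at 36, stop TGA at 39 → 6 nt.
ORFs ≥ 4 codons: frame 3 12–23 (4 codons). Count = 1.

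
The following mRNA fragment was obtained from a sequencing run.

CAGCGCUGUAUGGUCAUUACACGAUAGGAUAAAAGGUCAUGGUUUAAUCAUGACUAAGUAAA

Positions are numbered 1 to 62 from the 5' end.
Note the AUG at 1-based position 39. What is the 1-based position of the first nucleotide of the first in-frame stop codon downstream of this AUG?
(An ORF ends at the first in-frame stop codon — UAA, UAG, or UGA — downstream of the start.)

Codons from position 39: AUG (39–41), GUU (42–44), UAA (45–47).
UAA is a stop codon; it begins at position 45.

45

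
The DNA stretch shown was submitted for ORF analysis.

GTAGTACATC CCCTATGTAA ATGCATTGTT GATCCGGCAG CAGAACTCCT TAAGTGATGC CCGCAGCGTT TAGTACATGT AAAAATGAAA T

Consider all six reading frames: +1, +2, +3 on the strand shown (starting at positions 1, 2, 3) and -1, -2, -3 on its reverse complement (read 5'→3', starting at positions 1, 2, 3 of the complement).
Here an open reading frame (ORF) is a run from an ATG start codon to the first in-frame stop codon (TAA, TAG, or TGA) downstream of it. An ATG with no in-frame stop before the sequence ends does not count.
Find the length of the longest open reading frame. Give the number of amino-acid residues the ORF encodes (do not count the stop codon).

3

Reverse complement (5'→3'): ATTTCATTTTTACATGTACTAAACGCTGCGGGCATCACTTAAGGAGTTCTGCTGCCGGATCAACAATGCATTTACATAGGGGATGTACTAC
Frame +1: GTA GTA CAT CCC CTA TGT AAA TGC ATT GTT GAT CCG GCA GCA GAA CTC CTT AAG TGA TGC CCG CAG CGT TTA GTA CAT GTA AAA ATG AAA — no ATG→stop ORF.
Frame +2: TAG TAC ATC CCC TAT GTA AAT GCA TTG TTG ATC CGG CAG CAG AAC TCC TTA AGT GAT GCC CGC AGC GTT TAG TAC ATG TAA AAA TGA AAT — ATG at 77, stop TAA at 80 → 6 nt.
Frame +3: AGT ACA TCC CCT ATG TAA ATG CAT TGT TGA TCC GGC AGC AGA ACT CCT TAA GTG ATG CCC GCA GCG TTT AGT ACA TGT AAA AAT GAA — ATG at 15, stop TAA at 18 → 6 nt; ATG at 21, stop TGA at 30 → 12 nt.
Frame -1: ATT TCA TTT TTA CAT GTA CTA AAC GCT GCG GGC ATC ACT TAA GGA GTT CTG CTG CCG GAT CAA CAA TGC ATT TAC ATA GGG GAT GTA CTA — no ATG→stop ORF.
Frame -2: TTT CAT TTT TAC ATG TAC TAA ACG CTG CGG GCA TCA CTT AAG GAG TTC TGC TGC CGG ATC AAC AAT GCA TTT ACA TAG GGG ATG TAC TAC — ATG at 14, stop TAA at 20 → 9 nt.
Frame -3: TTC ATT TTT ACA TGT ACT AAA CGC TGC GGG CAT CAC TTA AGG AGT TCT GCT GCC GGA TCA ACA ATG CAT TTA CAT AGG GGA TGT ACT — no ATG→stop ORF.
Longest: frame +3, positions 21–32, 12 nt = 4 codons = 3 aa. → 3 amino acids.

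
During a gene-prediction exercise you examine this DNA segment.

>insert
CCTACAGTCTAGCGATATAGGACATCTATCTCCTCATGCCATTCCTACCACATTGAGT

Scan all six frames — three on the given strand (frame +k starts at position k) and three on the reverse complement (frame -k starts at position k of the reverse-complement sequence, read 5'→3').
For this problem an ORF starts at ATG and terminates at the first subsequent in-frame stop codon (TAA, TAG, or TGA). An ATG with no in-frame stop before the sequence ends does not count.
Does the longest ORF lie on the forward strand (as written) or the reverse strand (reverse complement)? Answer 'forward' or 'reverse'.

reverse

Reverse complement (5'→3'): ACTCAATGTGGTAGGAATGGCATGAGGAGATAGATGTCCTATATCGCTAGACTGTAGG
Frame +1: CCT ACA GTC TAG CGA TAT AGG ACA TCT ATC TCC TCA TGC CAT TCC TAC CAC ATT GAG — no ATG→stop ORF.
Frame +2: CTA CAG TCT AGC GAT ATA GGA CAT CTA TCT CCT CAT GCC ATT CCT ACC ACA TTG AGT — no ATG→stop ORF.
Frame +3: TAC AGT CTA GCG ATA TAG GAC ATC TAT CTC CTC ATG CCA TTC CTA CCA CAT TGA — ATG at 36, stop TGA at 54 → 21 nt.
Frame -1: ACT CAA TGT GGT AGG AAT GGC ATG AGG AGA TAG ATG TCC TAT ATC GCT AGA CTG TAG — ATG at 22, stop TAG at 31 → 12 nt; ATG at 34, stop TAG at 55 → 24 nt.
Frame -2: CTC AAT GTG GTA GGA ATG GCA TGA GGA GAT AGA TGT CCT ATA TCG CTA GAC TGT AGG — ATG at 17, stop TGA at 23 → 9 nt.
Frame -3: TCA ATG TGG TAG GAA TGG CAT GAG GAG ATA GAT GTC CTA TAT CGC TAG ACT GTA — ATG at 6, stop TAG at 12 → 9 nt.
Forward-strand max 21 nt; reverse-strand max 24 nt. The reverse strand has the longer ORF.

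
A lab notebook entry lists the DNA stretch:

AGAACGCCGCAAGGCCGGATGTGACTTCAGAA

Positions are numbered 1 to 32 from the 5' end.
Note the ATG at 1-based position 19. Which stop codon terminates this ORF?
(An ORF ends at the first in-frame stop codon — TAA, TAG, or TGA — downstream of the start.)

Codons from position 19: ATG (19–21), TGA (22–24).
The first in-frame stop codon is TGA.

TGA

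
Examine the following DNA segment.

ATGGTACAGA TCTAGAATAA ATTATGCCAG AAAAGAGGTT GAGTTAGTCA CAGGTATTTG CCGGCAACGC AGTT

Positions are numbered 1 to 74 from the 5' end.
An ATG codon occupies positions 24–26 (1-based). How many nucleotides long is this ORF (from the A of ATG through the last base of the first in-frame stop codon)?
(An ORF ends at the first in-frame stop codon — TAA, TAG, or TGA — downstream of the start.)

24

Codons from position 24: ATG (24–26), CCA (27–29), GAA (30–32), AAG (33–35), AGG (36–38), TTG (39–41), AGT (42–44), TAG (45–47).
TAG is the first in-frame stop; ORF spans 24–47, 24 nucleotides.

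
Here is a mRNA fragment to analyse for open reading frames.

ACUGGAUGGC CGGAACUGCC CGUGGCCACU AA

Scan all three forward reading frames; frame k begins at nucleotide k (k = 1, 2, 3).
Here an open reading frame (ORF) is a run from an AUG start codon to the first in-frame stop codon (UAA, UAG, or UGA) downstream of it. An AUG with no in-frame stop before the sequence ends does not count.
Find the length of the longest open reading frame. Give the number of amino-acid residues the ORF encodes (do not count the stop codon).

8

Frame 1: ACU GGA UGG CCG GAA CUG CCC GUG GCC ACU — no AUG→stop ORF.
Frame 2: CUG GAU GGC CGG AAC UGC CCG UGG CCA CUA — no AUG→stop ORF.
Frame 3: UGG AUG GCC GGA ACU GCC CGU GGC CAC UAA — AUG at 6, stop UAA at 30 → 27 nt.
Longest: frame 3, positions 6–32, 27 nt = 9 codons = 8 aa. → 8 amino acids.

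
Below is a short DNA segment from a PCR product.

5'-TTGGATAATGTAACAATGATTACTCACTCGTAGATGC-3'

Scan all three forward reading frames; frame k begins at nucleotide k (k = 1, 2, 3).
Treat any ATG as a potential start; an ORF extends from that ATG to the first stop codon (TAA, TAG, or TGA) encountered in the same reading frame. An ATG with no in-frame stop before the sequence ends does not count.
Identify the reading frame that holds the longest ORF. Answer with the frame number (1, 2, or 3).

1

Frame 1: TTG GAT AAT GTA ACA ATG ATT ACT CAC TCG TAG ATG — ATG at 16, stop TAG at 31 → 18 nt.
Frame 2: TGG ATA ATG TAA CAA TGA TTA CTC ACT CGT AGA TGC — ATG at 8, stop TAA at 11 → 6 nt.
Frame 3: GGA TAA TGT AAC AAT GAT TAC TCA CTC GTA GAT — no ATG→stop ORF.
Longest ORF is 18 nt in frame 1 (positions 16–33).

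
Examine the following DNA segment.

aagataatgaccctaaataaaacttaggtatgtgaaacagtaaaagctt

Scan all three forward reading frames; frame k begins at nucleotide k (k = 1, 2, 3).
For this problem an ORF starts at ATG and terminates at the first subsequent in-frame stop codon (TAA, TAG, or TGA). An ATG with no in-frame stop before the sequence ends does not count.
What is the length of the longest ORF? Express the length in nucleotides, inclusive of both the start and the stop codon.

21

Frame 1: AAG ATA ATG ACC CTA AAT AAA ACT TAG GTA TGT GAA ACA GTA AAA GCT — ATG at 7, stop TAG at 25 → 21 nt.
Frame 2: AGA TAA TGA CCC TAA ATA AAA CTT AGG TAT GTG AAA CAG TAA AAG CTT — no ATG→stop ORF.
Frame 3: GAT AAT GAC CCT AAA TAA AAC TTA GGT ATG TGA AAC AGT AAA AGC — ATG at 30, stop TGA at 33 → 6 nt.
Longest: frame 1, positions 7–27, 21 nt = 7 codons = 6 aa. → 21 nucleotides.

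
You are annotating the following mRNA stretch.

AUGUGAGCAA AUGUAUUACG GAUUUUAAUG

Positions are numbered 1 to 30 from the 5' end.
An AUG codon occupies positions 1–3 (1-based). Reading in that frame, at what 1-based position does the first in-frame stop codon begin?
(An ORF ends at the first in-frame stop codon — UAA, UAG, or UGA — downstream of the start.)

Codons from position 1: AUG (1–3), UGA (4–6).
UGA is a stop codon; it begins at position 4.

4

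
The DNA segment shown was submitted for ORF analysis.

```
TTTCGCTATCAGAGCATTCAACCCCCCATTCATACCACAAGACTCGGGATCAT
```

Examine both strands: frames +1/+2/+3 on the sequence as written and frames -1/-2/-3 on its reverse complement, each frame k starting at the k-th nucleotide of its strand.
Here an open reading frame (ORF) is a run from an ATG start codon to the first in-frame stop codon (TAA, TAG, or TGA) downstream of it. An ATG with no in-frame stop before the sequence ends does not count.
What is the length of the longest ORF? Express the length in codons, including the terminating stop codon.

8

Reverse complement (5'→3'): ATGATCCCGAGTCTTGTGGTATGAATGGGGGGTTGAATGCTCTGATAGCGAAA
Frame +1: TTT CGC TAT CAG AGC ATT CAA CCC CCC ATT CAT ACC ACA AGA CTC GGG ATC — no ATG→stop ORF.
Frame +2: TTC GCT ATC AGA GCA TTC AAC CCC CCA TTC ATA CCA CAA GAC TCG GGA TCA — no ATG→stop ORF.
Frame +3: TCG CTA TCA GAG CAT TCA ACC CCC CAT TCA TAC CAC AAG ACT CGG GAT CAT — no ATG→stop ORF.
Frame -1: ATG ATC CCG AGT CTT GTG GTA TGA ATG GGG GGT TGA ATG CTC TGA TAG CGA — ATG at 1, stop TGA at 22 → 24 nt; ATG at 25, stop TGA at 34 → 12 nt; ATG at 37, stop TGA at 43 → 9 nt.
Frame -2: TGA TCC CGA GTC TTG TGG TAT GAA TGG GGG GTT GAA TGC TCT GAT AGC GAA — no ATG→stop ORF.
Frame -3: GAT CCC GAG TCT TGT GGT ATG AAT GGG GGG TTG AAT GCT CTG ATA GCG AAA — no ATG→stop ORF.
Longest: frame -1, positions 1–24, 24 nt = 8 codons = 7 aa. → 8 codons.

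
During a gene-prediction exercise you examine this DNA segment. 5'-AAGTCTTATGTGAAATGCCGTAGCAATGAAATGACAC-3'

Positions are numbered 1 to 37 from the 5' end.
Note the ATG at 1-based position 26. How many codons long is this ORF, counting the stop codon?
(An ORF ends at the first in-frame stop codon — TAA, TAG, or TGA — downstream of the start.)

3

Codons from position 26: ATG (26–28), AAA (29–31), TGA (32–34).
TGA is the first in-frame stop; that's 3 codons including the stop.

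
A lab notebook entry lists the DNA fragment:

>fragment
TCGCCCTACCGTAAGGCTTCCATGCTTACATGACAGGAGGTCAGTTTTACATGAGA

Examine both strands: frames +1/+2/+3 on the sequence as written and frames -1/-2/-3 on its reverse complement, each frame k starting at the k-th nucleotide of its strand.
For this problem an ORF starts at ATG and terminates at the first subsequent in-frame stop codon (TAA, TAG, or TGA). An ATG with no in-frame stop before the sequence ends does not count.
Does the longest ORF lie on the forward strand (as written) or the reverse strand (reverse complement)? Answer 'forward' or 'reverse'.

Reverse complement (5'→3'): TCTCATGTAAAACTGACCTCCTGTCATGTAAGCATGGAAGCCTTACGGTAGGGCGA
Frame +1: TCG CCC TAC CGT AAG GCT TCC ATG CTT ACA TGA CAG GAG GTC AGT TTT ACA TGA — ATG at 22, stop TGA at 31 → 12 nt.
Frame +2: CGC CCT ACC GTA AGG CTT CCA TGC TTA CAT GAC AGG AGG TCA GTT TTA CAT GAG — no ATG→stop ORF.
Frame +3: GCC CTA CCG TAA GGC TTC CAT GCT TAC ATG ACA GGA GGT CAG TTT TAC ATG AGA — no ATG→stop ORF.
Frame -1: TCT CAT GTA AAA CTG ACC TCC TGT CAT GTA AGC ATG GAA GCC TTA CGG TAG GGC — ATG at 34, stop TAG at 49 → 18 nt.
Frame -2: CTC ATG TAA AAC TGA CCT CCT GTC ATG TAA GCA TGG AAG CCT TAC GGT AGG GCG — ATG at 5, stop TAA at 8 → 6 nt; ATG at 26, stop TAA at 29 → 6 nt.
Frame -3: TCA TGT AAA ACT GAC CTC CTG TCA TGT AAG CAT GGA AGC CTT ACG GTA GGG CGA — no ATG→stop ORF.
Forward-strand max 12 nt; reverse-strand max 18 nt. The reverse strand has the longer ORF.

reverse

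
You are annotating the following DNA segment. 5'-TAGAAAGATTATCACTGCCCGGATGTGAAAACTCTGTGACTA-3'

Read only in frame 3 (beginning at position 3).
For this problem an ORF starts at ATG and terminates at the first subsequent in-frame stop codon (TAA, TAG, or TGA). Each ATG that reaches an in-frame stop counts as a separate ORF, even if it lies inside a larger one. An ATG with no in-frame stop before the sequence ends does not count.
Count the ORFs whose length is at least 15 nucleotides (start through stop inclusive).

0

Frame 3: GAA AGA TTA TCA CTG CCC GGA TGT GAA AAC TCT GTG ACT — no ATG→stop ORF.
No ORF reaches 15 nucleotides. Count = 0.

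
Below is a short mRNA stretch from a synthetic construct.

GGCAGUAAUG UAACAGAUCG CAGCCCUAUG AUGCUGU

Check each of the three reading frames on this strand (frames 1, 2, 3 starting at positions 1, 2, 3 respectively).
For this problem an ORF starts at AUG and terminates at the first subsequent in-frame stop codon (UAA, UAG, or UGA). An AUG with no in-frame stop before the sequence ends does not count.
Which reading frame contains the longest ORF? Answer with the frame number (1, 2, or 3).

2

Frame 1: GGC AGU AAU GUA ACA GAU CGC AGC CCU AUG AUG CUG — no AUG→stop ORF.
Frame 2: GCA GUA AUG UAA CAG AUC GCA GCC CUA UGA UGC UGU — AUG at 8, stop UAA at 11 → 6 nt.
Frame 3: CAG UAA UGU AAC AGA UCG CAG CCC UAU GAU GCU — no AUG→stop ORF.
Longest ORF is 6 nt in frame 2 (positions 8–13).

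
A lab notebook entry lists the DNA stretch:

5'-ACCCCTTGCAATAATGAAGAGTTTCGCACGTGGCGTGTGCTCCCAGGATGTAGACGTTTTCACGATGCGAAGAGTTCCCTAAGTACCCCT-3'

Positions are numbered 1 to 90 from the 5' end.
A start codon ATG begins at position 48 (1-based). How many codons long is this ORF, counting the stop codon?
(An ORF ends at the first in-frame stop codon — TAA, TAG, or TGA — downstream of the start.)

Codons from position 48: ATG (48–50), TAG (51–53).
TAG is the first in-frame stop; that's 2 codons including the stop.

2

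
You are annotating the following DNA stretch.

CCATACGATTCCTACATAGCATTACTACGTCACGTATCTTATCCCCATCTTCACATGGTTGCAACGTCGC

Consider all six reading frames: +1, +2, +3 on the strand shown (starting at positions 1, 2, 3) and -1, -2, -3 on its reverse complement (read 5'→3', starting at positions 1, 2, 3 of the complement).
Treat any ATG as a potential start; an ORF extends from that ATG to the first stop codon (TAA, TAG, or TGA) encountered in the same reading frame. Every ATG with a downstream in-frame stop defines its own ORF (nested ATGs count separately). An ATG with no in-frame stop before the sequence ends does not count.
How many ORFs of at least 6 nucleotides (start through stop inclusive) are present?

3

Reverse complement (5'→3'): GCGACGTTGCAACCATGTGAAGATGGGGATAAGATACGTGACGTAGTAATGCTATGTAGGAATCGTATGG
Frame +1: CCA TAC GAT TCC TAC ATA GCA TTA CTA CGT CAC GTA TCT TAT CCC CAT CTT CAC ATG GTT GCA ACG TCG — no ATG→stop ORF.
Frame +2: CAT ACG ATT CCT ACA TAG CAT TAC TAC GTC ACG TAT CTT ATC CCC ATC TTC ACA TGG TTG CAA CGT CGC — no ATG→stop ORF.
Frame +3: ATA CGA TTC CTA CAT AGC ATT ACT ACG TCA CGT ATC TTA TCC CCA TCT TCA CAT GGT TGC AAC GTC — no ATG→stop ORF.
Frame -1: GCG ACG TTG CAA CCA TGT GAA GAT GGG GAT AAG ATA CGT GAC GTA GTA ATG CTA TGT AGG AAT CGT ATG — no ATG→stop ORF.
Frame -2: CGA CGT TGC AAC CAT GTG AAG ATG GGG ATA AGA TAC GTG ACG TAG TAA TGC TAT GTA GGA ATC GTA TGG — ATG at 23, stop TAG at 44 → 24 nt.
Frame -3: GAC GTT GCA ACC ATG TGA AGA TGG GGA TAA GAT ACG TGA CGT AGT AAT GCT ATG TAG GAA TCG TAT — ATG at 15, stop TGA at 18 → 6 nt; ATG at 54, stop TAG at 57 → 6 nt.
ORFs ≥ 6 nucleotides: frame -2 23–46 (24 nucleotides), frame -3 15–20 (6 nucleotides), frame -3 54–59 (6 nucleotides). Count = 3.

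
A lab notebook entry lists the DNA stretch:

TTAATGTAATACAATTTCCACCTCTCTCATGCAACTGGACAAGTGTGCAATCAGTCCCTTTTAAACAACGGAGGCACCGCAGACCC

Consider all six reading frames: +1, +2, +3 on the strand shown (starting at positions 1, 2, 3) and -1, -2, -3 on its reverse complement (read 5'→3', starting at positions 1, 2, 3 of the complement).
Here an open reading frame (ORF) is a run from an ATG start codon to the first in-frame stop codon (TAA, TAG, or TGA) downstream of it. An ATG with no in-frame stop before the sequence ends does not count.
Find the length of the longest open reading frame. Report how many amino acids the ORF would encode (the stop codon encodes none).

11

Reverse complement (5'→3'): GGGTCTGCGGTGCCTCCGTTGTTTAAAAGGGACTGATTGCACACTTGTCCAGTTGCATGAGAGAGGTGGAAATTGTATTACATTAA
Frame +1: TTA ATG TAA TAC AAT TTC CAC CTC TCT CAT GCA ACT GGA CAA GTG TGC AAT CAG TCC CTT TTA AAC AAC GGA GGC ACC GCA GAC — ATG at 4, stop TAA at 7 → 6 nt.
Frame +2: TAA TGT AAT ACA ATT TCC ACC TCT CTC ATG CAA CTG GAC AAG TGT GCA ATC AGT CCC TTT TAA ACA ACG GAG GCA CCG CAG ACC — ATG at 29, stop TAA at 62 → 36 nt.
Frame +3: AAT GTA ATA CAA TTT CCA CCT CTC TCA TGC AAC TGG ACA AGT GTG CAA TCA GTC CCT TTT AAA CAA CGG AGG CAC CGC AGA CCC — no ATG→stop ORF.
Frame -1: GGG TCT GCG GTG CCT CCG TTG TTT AAA AGG GAC TGA TTG CAC ACT TGT CCA GTT GCA TGA GAG AGG TGG AAA TTG TAT TAC ATT — no ATG→stop ORF.
Frame -2: GGT CTG CGG TGC CTC CGT TGT TTA AAA GGG ACT GAT TGC ACA CTT GTC CAG TTG CAT GAG AGA GGT GGA AAT TGT ATT ACA TTA — no ATG→stop ORF.
Frame -3: GTC TGC GGT GCC TCC GTT GTT TAA AAG GGA CTG ATT GCA CAC TTG TCC AGT TGC ATG AGA GAG GTG GAA ATT GTA TTA CAT TAA — ATG at 57, stop TAA at 84 → 30 nt.
Longest: frame +2, positions 29–64, 36 nt = 12 codons = 11 aa. → 11 amino acids.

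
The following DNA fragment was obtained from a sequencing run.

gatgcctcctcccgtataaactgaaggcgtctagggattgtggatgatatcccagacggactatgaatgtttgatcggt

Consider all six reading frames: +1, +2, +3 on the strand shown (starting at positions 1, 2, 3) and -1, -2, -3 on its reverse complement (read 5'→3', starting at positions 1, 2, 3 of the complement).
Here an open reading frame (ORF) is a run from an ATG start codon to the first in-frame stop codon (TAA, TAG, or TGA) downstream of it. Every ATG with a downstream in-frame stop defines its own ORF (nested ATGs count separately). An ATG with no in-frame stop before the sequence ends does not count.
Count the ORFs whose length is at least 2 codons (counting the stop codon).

2

Reverse complement (5'→3'): ACCGATCAAACATTCATAGTCCGTCTGGGATATCATCCACAATCCCTAGACGCCTTCAGTTTATACGGGAGGAGGCATC
Frame +1: GAT GCC TCC TCC CGT ATA AAC TGA AGG CGT CTA GGG ATT GTG GAT GAT ATC CCA GAC GGA CTA TGA ATG TTT GAT CGG — no ATG→stop ORF.
Frame +2: ATG CCT CCT CCC GTA TAA ACT GAA GGC GTC TAG GGA TTG TGG ATG ATA TCC CAG ACG GAC TAT GAA TGT TTG ATC GGT — ATG at 2, stop TAA at 17 → 18 nt.
Frame +3: TGC CTC CTC CCG TAT AAA CTG AAG GCG TCT AGG GAT TGT GGA TGA TAT CCC AGA CGG ACT ATG AAT GTT TGA TCG — ATG at 63, stop TGA at 72 → 12 nt.
Frame -1: ACC GAT CAA ACA TTC ATA GTC CGT CTG GGA TAT CAT CCA CAA TCC CTA GAC GCC TTC AGT TTA TAC GGG AGG AGG CAT — no ATG→stop ORF.
Frame -2: CCG ATC AAA CAT TCA TAG TCC GTC TGG GAT ATC ATC CAC AAT CCC TAG ACG CCT TCA GTT TAT ACG GGA GGA GGC ATC — no ATG→stop ORF.
Frame -3: CGA TCA AAC ATT CAT AGT CCG TCT GGG ATA TCA TCC ACA ATC CCT AGA CGC CTT CAG TTT ATA CGG GAG GAG GCA — no ATG→stop ORF.
ORFs ≥ 2 codons: frame +2 2–19 (6 codons), frame +3 63–74 (4 codons). Count = 2.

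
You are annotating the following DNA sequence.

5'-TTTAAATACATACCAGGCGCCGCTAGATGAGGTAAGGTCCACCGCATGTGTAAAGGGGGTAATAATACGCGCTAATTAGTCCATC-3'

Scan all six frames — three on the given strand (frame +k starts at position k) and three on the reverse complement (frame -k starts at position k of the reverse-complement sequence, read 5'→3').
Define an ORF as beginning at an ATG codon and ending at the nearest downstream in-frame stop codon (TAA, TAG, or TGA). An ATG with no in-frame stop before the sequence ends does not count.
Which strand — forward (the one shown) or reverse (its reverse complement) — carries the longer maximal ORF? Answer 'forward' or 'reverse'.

forward

Reverse complement (5'→3'): GATGGACTAATTAGCGCGTATTATTACCCCCTTTACACATGCGGTGGACCTTACCTCATCTAGCGGCGCCTGGTATGTATTTAAA
Frame +1: TTT AAA TAC ATA CCA GGC GCC GCT AGA TGA GGT AAG GTC CAC CGC ATG TGT AAA GGG GGT AAT AAT ACG CGC TAA TTA GTC CAT — ATG at 46, stop TAA at 73 → 30 nt.
Frame +2: TTA AAT ACA TAC CAG GCG CCG CTA GAT GAG GTA AGG TCC ACC GCA TGT GTA AAG GGG GTA ATA ATA CGC GCT AAT TAG TCC ATC — no ATG→stop ORF.
Frame +3: TAA ATA CAT ACC AGG CGC CGC TAG ATG AGG TAA GGT CCA CCG CAT GTG TAA AGG GGG TAA TAA TAC GCG CTA ATT AGT CCA — ATG at 27, stop TAA at 33 → 9 nt.
Frame -1: GAT GGA CTA ATT AGC GCG TAT TAT TAC CCC CTT TAC ACA TGC GGT GGA CCT TAC CTC ATC TAG CGG CGC CTG GTA TGT ATT TAA — no ATG→stop ORF.
Frame -2: ATG GAC TAA TTA GCG CGT ATT ATT ACC CCC TTT ACA CAT GCG GTG GAC CTT ACC TCA TCT AGC GGC GCC TGG TAT GTA TTT AAA — ATG at 2, stop TAA at 8 → 9 nt.
Frame -3: TGG ACT AAT TAG CGC GTA TTA TTA CCC CCT TTA CAC ATG CGG TGG ACC TTA CCT CAT CTA GCG GCG CCT GGT ATG TAT TTA — no ATG→stop ORF.
Forward-strand max 30 nt; reverse-strand max 9 nt. The forward strand has the longer ORF.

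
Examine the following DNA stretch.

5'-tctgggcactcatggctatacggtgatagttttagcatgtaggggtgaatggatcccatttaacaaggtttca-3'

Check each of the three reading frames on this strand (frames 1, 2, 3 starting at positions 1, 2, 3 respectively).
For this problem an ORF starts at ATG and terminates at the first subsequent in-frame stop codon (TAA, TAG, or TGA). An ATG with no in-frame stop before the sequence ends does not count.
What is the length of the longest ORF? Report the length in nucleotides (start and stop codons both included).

Frame 1: TCT GGG CAC TCA TGG CTA TAC GGT GAT AGT TTT AGC ATG TAG GGG TGA ATG GAT CCC ATT TAA CAA GGT TTC — ATG at 37, stop TAG at 40 → 6 nt; ATG at 49, stop TAA at 61 → 15 nt.
Frame 2: CTG GGC ACT CAT GGC TAT ACG GTG ATA GTT TTA GCA TGT AGG GGT GAA TGG ATC CCA TTT AAC AAG GTT TCA — no ATG→stop ORF.
Frame 3: TGG GCA CTC ATG GCT ATA CGG TGA TAG TTT TAG CAT GTA GGG GTG AAT GGA TCC CAT TTA ACA AGG TTT — ATG at 12, stop TGA at 24 → 15 nt.
Longest: frame 1, positions 49–63, 15 nt = 5 codons = 4 aa. → 15 nucleotides.

15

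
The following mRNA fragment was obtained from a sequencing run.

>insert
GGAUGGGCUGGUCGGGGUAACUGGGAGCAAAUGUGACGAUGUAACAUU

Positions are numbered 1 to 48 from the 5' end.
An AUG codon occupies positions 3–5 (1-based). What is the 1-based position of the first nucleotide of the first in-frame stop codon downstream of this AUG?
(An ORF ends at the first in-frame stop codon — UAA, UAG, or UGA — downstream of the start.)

Codons from position 3: AUG (3–5), GGC (6–8), UGG (9–11), UCG (12–14), GGG (15–17), UAA (18–20).
UAA is a stop codon; it begins at position 18.

18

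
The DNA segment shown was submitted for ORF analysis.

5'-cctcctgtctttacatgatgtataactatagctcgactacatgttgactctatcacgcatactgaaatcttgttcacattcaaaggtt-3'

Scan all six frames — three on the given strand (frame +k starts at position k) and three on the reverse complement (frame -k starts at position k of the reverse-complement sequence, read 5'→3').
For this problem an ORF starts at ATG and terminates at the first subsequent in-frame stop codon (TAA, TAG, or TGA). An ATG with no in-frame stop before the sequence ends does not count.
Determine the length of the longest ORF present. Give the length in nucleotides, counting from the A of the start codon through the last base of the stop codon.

Reverse complement (5'→3'): AACCTTTGAATGTGAACAAGATTTCAGTATGCGTGATAGAGTCAACATGTAGTCGAGCTATAGTTATACATCATGTAAAGACAGGAGG
Frame +1: CCT CCT GTC TTT ACA TGA TGT ATA ACT ATA GCT CGA CTA CAT GTT GAC TCT ATC ACG CAT ACT GAA ATC TTG TTC ACA TTC AAA GGT — no ATG→stop ORF.
Frame +2: CTC CTG TCT TTA CAT GAT GTA TAA CTA TAG CTC GAC TAC ATG TTG ACT CTA TCA CGC ATA CTG AAA TCT TGT TCA CAT TCA AAG GTT — no ATG→stop ORF.
Frame +3: TCC TGT CTT TAC ATG ATG TAT AAC TAT AGC TCG ACT ACA TGT TGA CTC TAT CAC GCA TAC TGA AAT CTT GTT CAC ATT CAA AGG — ATG at 15, stop TGA at 45 → 33 nt; ATG at 18, stop TGA at 45 → 30 nt.
Frame -1: AAC CTT TGA ATG TGA ACA AGA TTT CAG TAT GCG TGA TAG AGT CAA CAT GTA GTC GAG CTA TAG TTA TAC ATC ATG TAA AGA CAG GAG — ATG at 10, stop TGA at 13 → 6 nt; ATG at 73, stop TAA at 76 → 6 nt.
Frame -2: ACC TTT GAA TGT GAA CAA GAT TTC AGT ATG CGT GAT AGA GTC AAC ATG TAG TCG AGC TAT AGT TAT ACA TCA TGT AAA GAC AGG AGG — ATG at 29, stop TAG at 50 → 24 nt; ATG at 47, stop TAG at 50 → 6 nt.
Frame -3: CCT TTG AAT GTG AAC AAG ATT TCA GTA TGC GTG ATA GAG TCA ACA TGT AGT CGA GCT ATA GTT ATA CAT CAT GTA AAG ACA GGA — no ATG→stop ORF.
Longest: frame +3, positions 15–47, 33 nt = 11 codons = 10 aa. → 33 nucleotides.

33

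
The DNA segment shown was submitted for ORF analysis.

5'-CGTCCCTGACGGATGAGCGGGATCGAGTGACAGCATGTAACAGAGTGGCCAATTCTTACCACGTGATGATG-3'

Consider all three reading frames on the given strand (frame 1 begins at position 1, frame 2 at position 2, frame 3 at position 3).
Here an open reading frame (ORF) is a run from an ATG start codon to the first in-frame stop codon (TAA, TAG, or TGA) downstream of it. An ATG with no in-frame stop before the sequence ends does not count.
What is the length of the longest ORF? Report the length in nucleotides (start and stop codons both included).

Frame 1: CGT CCC TGA CGG ATG AGC GGG ATC GAG TGA CAG CAT GTA ACA GAG TGG CCA ATT CTT ACC ACG TGA TGA — ATG at 13, stop TGA at 28 → 18 nt.
Frame 2: GTC CCT GAC GGA TGA GCG GGA TCG AGT GAC AGC ATG TAA CAG AGT GGC CAA TTC TTA CCA CGT GAT GAT — ATG at 35, stop TAA at 38 → 6 nt.
Frame 3: TCC CTG ACG GAT GAG CGG GAT CGA GTG ACA GCA TGT AAC AGA GTG GCC AAT TCT TAC CAC GTG ATG ATG — no ATG→stop ORF.
Longest: frame 1, positions 13–30, 18 nt = 6 codons = 5 aa. → 18 nucleotides.

18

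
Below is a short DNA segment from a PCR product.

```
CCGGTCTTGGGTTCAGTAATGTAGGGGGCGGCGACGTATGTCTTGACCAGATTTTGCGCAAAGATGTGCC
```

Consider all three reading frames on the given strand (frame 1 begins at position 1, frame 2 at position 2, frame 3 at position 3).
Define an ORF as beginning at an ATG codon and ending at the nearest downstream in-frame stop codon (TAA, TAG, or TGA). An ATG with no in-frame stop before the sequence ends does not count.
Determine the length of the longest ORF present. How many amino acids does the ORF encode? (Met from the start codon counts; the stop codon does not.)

Frame 1: CCG GTC TTG GGT TCA GTA ATG TAG GGG GCG GCG ACG TAT GTC TTG ACC AGA TTT TGC GCA AAG ATG TGC — ATG at 19, stop TAG at 22 → 6 nt.
Frame 2: CGG TCT TGG GTT CAG TAA TGT AGG GGG CGG CGA CGT ATG TCT TGA CCA GAT TTT GCG CAA AGA TGT GCC — ATG at 38, stop TGA at 44 → 9 nt.
Frame 3: GGT CTT GGG TTC AGT AAT GTA GGG GGC GGC GAC GTA TGT CTT GAC CAG ATT TTG CGC AAA GAT GTG — no ATG→stop ORF.
Longest: frame 2, positions 38–46, 9 nt = 3 codons = 2 aa. → 2 amino acids.

2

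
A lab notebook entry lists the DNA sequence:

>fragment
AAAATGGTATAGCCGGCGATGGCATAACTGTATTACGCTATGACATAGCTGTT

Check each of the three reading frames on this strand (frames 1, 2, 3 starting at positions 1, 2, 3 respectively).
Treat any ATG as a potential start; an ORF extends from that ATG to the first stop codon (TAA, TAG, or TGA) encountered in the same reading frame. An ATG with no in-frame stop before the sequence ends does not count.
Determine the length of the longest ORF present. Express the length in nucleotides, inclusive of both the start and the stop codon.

9

Frame 1: AAA ATG GTA TAG CCG GCG ATG GCA TAA CTG TAT TAC GCT ATG ACA TAG CTG — ATG at 4, stop TAG at 10 → 9 nt; ATG at 19, stop TAA at 25 → 9 nt; ATG at 40, stop TAG at 46 → 9 nt.
Frame 2: AAA TGG TAT AGC CGG CGA TGG CAT AAC TGT ATT ACG CTA TGA CAT AGC TGT — no ATG→stop ORF.
Frame 3: AAT GGT ATA GCC GGC GAT GGC ATA ACT GTA TTA CGC TAT GAC ATA GCT GTT — no ATG→stop ORF.
Longest: frame 1, positions 4–12, 9 nt = 3 codons = 2 aa. → 9 nucleotides.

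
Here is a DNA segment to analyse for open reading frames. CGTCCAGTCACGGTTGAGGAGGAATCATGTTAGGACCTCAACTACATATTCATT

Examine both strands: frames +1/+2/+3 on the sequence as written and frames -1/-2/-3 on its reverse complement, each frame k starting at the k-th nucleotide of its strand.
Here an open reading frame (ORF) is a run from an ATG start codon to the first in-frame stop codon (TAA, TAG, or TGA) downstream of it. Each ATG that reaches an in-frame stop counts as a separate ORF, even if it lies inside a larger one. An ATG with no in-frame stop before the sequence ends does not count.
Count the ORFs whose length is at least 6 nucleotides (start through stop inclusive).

3

Reverse complement (5'→3'): AATGAATATGTAGTTGAGGTCCTAACATGATTCCTCCTCAACCGTGACTGGACG
Frame +1: CGT CCA GTC ACG GTT GAG GAG GAA TCA TGT TAG GAC CTC AAC TAC ATA TTC ATT — no ATG→stop ORF.
Frame +2: GTC CAG TCA CGG TTG AGG AGG AAT CAT GTT AGG ACC TCA ACT ACA TAT TCA — no ATG→stop ORF.
Frame +3: TCC AGT CAC GGT TGA GGA GGA ATC ATG TTA GGA CCT CAA CTA CAT ATT CAT — no ATG→stop ORF.
Frame -1: AAT GAA TAT GTA GTT GAG GTC CTA ACA TGA TTC CTC CTC AAC CGT GAC TGG ACG — no ATG→stop ORF.
Frame -2: ATG AAT ATG TAG TTG AGG TCC TAA CAT GAT TCC TCC TCA ACC GTG ACT GGA — ATG at 2, stop TAG at 11 → 12 nt; ATG at 8, stop TAG at 11 → 6 nt.
Frame -3: TGA ATA TGT AGT TGA GGT CCT AAC ATG ATT CCT CCT CAA CCG TGA CTG GAC — ATG at 27, stop TGA at 45 → 21 nt.
ORFs ≥ 6 nucleotides: frame -2 2–13 (12 nucleotides), frame -2 8–13 (6 nucleotides), frame -3 27–47 (21 nucleotides). Count = 3.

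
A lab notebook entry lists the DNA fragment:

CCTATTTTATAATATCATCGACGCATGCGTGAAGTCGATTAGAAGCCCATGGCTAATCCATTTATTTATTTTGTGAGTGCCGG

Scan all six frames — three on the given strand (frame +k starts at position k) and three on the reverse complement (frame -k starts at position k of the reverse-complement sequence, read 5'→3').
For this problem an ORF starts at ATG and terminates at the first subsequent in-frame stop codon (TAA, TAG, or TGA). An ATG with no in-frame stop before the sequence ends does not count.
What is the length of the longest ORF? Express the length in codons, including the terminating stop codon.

Reverse complement (5'→3'): CCGGCACTCACAAAATAAATAAATGGATTAGCCATGGGCTTCTAATCGACTTCACGCATGCGTCGATGATATTATAAAATAGG
Frame +1: CCT ATT TTA TAA TAT CAT CGA CGC ATG CGT GAA GTC GAT TAG AAG CCC ATG GCT AAT CCA TTT ATT TAT TTT GTG AGT GCC — ATG at 25, stop TAG at 40 → 18 nt.
Frame +2: CTA TTT TAT AAT ATC ATC GAC GCA TGC GTG AAG TCG ATT AGA AGC CCA TGG CTA ATC CAT TTA TTT ATT TTG TGA GTG CCG — no ATG→stop ORF.
Frame +3: TAT TTT ATA ATA TCA TCG ACG CAT GCG TGA AGT CGA TTA GAA GCC CAT GGC TAA TCC ATT TAT TTA TTT TGT GAG TGC CGG — no ATG→stop ORF.
Frame -1: CCG GCA CTC ACA AAA TAA ATA AAT GGA TTA GCC ATG GGC TTC TAA TCG ACT TCA CGC ATG CGT CGA TGA TAT TAT AAA ATA — ATG at 34, stop TAA at 43 → 12 nt; ATG at 58, stop TGA at 67 → 12 nt.
Frame -2: CGG CAC TCA CAA AAT AAA TAA ATG GAT TAG CCA TGG GCT TCT AAT CGA CTT CAC GCA TGC GTC GAT GAT ATT ATA AAA TAG — ATG at 23, stop TAG at 29 → 9 nt.
Frame -3: GGC ACT CAC AAA ATA AAT AAA TGG ATT AGC CAT GGG CTT CTA ATC GAC TTC ACG CAT GCG TCG ATG ATA TTA TAA AAT AGG — ATG at 66, stop TAA at 75 → 12 nt.
Longest: frame +1, positions 25–42, 18 nt = 6 codons = 5 aa. → 6 codons.

6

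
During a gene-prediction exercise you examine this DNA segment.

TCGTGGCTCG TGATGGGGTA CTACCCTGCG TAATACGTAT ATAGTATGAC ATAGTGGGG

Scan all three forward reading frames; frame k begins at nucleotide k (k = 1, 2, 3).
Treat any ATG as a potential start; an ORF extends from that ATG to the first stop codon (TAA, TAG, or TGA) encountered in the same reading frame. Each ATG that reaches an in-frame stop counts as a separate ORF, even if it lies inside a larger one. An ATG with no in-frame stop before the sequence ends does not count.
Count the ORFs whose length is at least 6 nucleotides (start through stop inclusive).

2

Frame 1: TCG TGG CTC GTG ATG GGG TAC TAC CCT GCG TAA TAC GTA TAT AGT ATG ACA TAG TGG — ATG at 13, stop TAA at 31 → 21 nt; ATG at 46, stop TAG at 52 → 9 nt.
Frame 2: CGT GGC TCG TGA TGG GGT ACT ACC CTG CGT AAT ACG TAT ATA GTA TGA CAT AGT GGG — no ATG→stop ORF.
Frame 3: GTG GCT CGT GAT GGG GTA CTA CCC TGC GTA ATA CGT ATA TAG TAT GAC ATA GTG GGG — no ATG→stop ORF.
ORFs ≥ 6 nucleotides: frame 1 13–33 (21 nucleotides), frame 1 46–54 (9 nucleotides). Count = 2.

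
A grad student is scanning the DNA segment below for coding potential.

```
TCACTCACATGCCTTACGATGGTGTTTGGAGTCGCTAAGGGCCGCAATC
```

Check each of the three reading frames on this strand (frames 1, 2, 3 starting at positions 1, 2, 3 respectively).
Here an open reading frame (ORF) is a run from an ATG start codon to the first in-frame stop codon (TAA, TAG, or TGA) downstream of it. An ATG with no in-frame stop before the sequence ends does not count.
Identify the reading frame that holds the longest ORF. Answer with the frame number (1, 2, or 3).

3

Frame 1: TCA CTC ACA TGC CTT ACG ATG GTG TTT GGA GTC GCT AAG GGC CGC AAT — no ATG→stop ORF.
Frame 2: CAC TCA CAT GCC TTA CGA TGG TGT TTG GAG TCG CTA AGG GCC GCA ATC — no ATG→stop ORF.
Frame 3: ACT CAC ATG CCT TAC GAT GGT GTT TGG AGT CGC TAA GGG CCG CAA — ATG at 9, stop TAA at 36 → 30 nt.
Longest ORF is 30 nt in frame 3 (positions 9–38).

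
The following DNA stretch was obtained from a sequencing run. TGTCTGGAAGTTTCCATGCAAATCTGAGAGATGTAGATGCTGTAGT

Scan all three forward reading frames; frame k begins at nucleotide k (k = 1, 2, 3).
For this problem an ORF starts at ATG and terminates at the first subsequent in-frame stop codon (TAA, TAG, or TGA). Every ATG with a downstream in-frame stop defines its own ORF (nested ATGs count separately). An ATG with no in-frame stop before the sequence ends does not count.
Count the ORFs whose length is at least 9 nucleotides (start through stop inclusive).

Frame 1: TGT CTG GAA GTT TCC ATG CAA ATC TGA GAG ATG TAG ATG CTG TAG — ATG at 16, stop TGA at 25 → 12 nt; ATG at 31, stop TAG at 34 → 6 nt; ATG at 37, stop TAG at 43 → 9 nt.
Frame 2: GTC TGG AAG TTT CCA TGC AAA TCT GAG AGA TGT AGA TGC TGT AGT — no ATG→stop ORF.
Frame 3: TCT GGA AGT TTC CAT GCA AAT CTG AGA GAT GTA GAT GCT GTA — no ATG→stop ORF.
ORFs ≥ 9 nucleotides: frame 1 16–27 (12 nucleotides), frame 1 37–45 (9 nucleotides). Count = 2.

2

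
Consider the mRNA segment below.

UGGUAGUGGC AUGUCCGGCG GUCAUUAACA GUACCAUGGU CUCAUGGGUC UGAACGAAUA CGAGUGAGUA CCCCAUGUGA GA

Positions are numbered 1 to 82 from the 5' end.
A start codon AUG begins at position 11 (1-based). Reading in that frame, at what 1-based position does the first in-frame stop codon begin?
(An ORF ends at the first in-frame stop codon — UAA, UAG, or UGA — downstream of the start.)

26

Codons from position 11: AUG (11–13), UCC (14–16), GGC (17–19), GGU (20–22), CAU (23–25), UAA (26–28).
UAA is a stop codon; it begins at position 26.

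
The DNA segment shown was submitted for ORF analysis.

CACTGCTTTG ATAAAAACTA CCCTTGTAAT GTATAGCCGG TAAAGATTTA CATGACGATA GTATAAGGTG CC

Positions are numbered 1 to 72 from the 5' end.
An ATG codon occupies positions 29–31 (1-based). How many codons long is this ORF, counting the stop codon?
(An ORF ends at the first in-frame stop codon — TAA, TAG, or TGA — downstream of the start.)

Codons from position 29: ATG (29–31), TAT (32–34), AGC (35–37), CGG (38–40), TAA (41–43).
TAA is the first in-frame stop; that's 5 codons including the stop.

5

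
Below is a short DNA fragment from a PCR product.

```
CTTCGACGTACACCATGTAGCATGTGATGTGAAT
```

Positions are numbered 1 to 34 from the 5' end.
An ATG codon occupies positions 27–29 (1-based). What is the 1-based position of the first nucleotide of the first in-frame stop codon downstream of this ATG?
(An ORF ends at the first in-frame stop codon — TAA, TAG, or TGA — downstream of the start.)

30

Codons from position 27: ATG (27–29), TGA (30–32).
TGA is a stop codon; it begins at position 30.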